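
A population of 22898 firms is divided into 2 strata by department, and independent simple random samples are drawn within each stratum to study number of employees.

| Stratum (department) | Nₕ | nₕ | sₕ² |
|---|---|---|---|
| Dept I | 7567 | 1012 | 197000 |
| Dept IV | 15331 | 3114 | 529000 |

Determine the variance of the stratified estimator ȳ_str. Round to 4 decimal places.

Var(ȳ_str) = Σₕ Wₕ²(1 − fₕ)sₕ²/nₕ with Wₕ = Nₕ/N, N = 22898.
Dept I: Wₕ = 0.33046554; term = 0.33046554²·(1 − 0.13373860)·197000/1012 = 18.41565.
Dept IV: Wₕ = 0.66953446; term = 0.66953446²·(1 − 0.20311787)·529000/3114 = 60.684394.
Sum = 79.100044.

79.1000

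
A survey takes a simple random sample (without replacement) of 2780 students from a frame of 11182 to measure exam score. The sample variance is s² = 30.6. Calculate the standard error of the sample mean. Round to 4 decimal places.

0.0909

Under SRS without replacement, Var(ȳ) = (1 − f)·s²/n with f = n/N = 2780/11182 = 0.24861384.
Var(ȳ) = (1 − 0.24861384)·30.6/2780 = 0.75138616·0.011007194 = 0.0082706534.
SE(ȳ) = √(0.0082706534) = 0.0909.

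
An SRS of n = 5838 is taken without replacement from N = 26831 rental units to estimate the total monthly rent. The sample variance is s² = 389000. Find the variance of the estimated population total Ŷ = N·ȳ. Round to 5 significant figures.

3.7532 × 10^10

Var(Ŷ) = N²·Var(ȳ) = N²·(1 − n/N)·s²/n.
f = 5838/26831 = 0.21758414; Var(ȳ) = 0.78241586·389000/5838 = 52.134253.
Var(Ŷ) = 26831² · 52.134253 = 3.7531582 × 10^10.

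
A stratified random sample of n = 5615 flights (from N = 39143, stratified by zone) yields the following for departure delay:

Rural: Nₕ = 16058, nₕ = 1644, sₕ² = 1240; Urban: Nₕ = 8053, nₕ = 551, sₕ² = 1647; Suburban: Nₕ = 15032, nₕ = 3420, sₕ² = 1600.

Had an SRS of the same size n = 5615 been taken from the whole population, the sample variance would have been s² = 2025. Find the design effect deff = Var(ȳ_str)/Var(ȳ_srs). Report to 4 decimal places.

0.9229

Var(ȳ_str) = Σ Wₕ²(1−fₕ)sₕ²/nₕ with Wₕ = Nₕ/39143:
  Rural: (16058/39143)²·(1−1644/16058)·1240/1644 = 0.11394299
  Urban: (8053/39143)²·(1−551/8053)·1647/551 = 0.11786057
  Suburban: (15032/39143)²·(1−3420/15032)·1600/3420 = 0.053297821
  → Var(ȳ_str) = 0.28510138.
Var(ȳ_srs) = (1 − 5615/39143)·2025/5615 = 0.30890775.
deff = 0.28510138 / 0.30890775 = 0.9229.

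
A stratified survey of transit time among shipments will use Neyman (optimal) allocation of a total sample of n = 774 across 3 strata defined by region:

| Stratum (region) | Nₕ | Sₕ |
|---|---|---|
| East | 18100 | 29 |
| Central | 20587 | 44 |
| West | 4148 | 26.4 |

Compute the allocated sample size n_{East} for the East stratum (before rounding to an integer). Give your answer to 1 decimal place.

263.8

Neyman allocation: nₕ = n·NₕSₕ / Σⱼ NⱼSⱼ.
Σ NⱼSⱼ = 18100·29 + 20587·44 + 4148·26.4 = 1.5402352 × 10^6.
n_{East} = 774·18100·29 / (1.5402352 × 10^6) = 263.8.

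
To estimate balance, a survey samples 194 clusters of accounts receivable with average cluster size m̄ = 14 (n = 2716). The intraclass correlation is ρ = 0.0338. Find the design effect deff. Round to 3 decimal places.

deff = 1 + (14 − 1)·0.0338 = 1 + 0.4394 = 1.4394.

1.439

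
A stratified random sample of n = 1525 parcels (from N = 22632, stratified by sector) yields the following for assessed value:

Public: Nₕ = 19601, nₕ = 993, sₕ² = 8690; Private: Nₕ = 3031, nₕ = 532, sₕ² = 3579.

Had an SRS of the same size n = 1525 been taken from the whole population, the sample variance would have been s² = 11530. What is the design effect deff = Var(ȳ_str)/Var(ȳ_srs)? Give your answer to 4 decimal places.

Var(ȳ_str) = Σ Wₕ²(1−fₕ)sₕ²/nₕ with Wₕ = Nₕ/22632:
  Public: (19601/22632)²·(1−993/19601)·8690/993 = 6.2316433
  Private: (3031/22632)²·(1−532/3031)·3579/532 = 0.099484722
  → Var(ȳ_str) = 6.331128.
Var(ȳ_srs) = (1 − 1525/22632)·11530/1525 = 7.0512001.
deff = 6.331128 / 7.0512001 = 0.8979.

0.8979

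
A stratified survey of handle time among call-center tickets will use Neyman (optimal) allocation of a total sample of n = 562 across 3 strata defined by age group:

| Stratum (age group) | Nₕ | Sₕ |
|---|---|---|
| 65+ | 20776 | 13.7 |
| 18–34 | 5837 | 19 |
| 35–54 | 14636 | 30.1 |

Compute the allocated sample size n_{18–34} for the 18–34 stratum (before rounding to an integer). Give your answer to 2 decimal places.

74.55

Neyman allocation: nₕ = n·NₕSₕ / Σⱼ NⱼSⱼ.
Σ NⱼSⱼ = 20776·13.7 + 5837·19 + 14636·30.1 = 836077.8.
n_{18–34} = 562·5837·19 / 836077.8 = 74.55.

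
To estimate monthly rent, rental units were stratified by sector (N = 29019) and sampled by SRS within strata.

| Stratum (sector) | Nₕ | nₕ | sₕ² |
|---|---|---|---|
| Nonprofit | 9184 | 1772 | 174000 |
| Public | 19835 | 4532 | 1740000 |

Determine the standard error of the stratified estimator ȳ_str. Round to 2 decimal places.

12.10

Var(ȳ_str) = Σₕ Wₕ²(1 − fₕ)sₕ²/nₕ with Wₕ = Nₕ/N, N = 29019.
Nonprofit: Wₕ = 0.31648230; term = 0.31648230²·(1 − 0.19294425)·174000/1772 = 7.9375766.
Public: Wₕ = 0.68351770; term = 0.68351770²·(1 − 0.22848500)·1740000/4532 = 138.38953.
Sum = 146.32711.
SE = √(146.32711) = 12.10.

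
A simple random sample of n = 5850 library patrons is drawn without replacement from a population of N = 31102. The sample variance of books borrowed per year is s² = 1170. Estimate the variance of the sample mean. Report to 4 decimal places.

Under SRS without replacement, Var(ȳ) = (1 − f)·s²/n with f = n/N = 5850/31102 = 0.18809080.
Var(ȳ) = (1 − 0.18809080)·1170/5850 = 0.81190920·0.2 = 0.16238184.

0.1624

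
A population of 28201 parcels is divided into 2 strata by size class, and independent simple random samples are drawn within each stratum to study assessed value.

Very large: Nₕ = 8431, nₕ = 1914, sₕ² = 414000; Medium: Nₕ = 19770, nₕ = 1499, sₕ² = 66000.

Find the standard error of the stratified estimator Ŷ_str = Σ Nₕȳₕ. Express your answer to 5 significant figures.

166700

Var(Ŷ_str) = Σₕ Nₕ²(1 − fₕ)sₕ²/nₕ.
Very large: 8431²·(1 − 1914/8431)·414000/1914 = 1.1884618 × 10^10.
Medium: 19770²·(1 − 1499/19770)·66000/1499 = 1.590418 × 10^10.
Sum = 2.7788798 × 10^10.
SE = √(2.7788798 × 10^10) = 166700.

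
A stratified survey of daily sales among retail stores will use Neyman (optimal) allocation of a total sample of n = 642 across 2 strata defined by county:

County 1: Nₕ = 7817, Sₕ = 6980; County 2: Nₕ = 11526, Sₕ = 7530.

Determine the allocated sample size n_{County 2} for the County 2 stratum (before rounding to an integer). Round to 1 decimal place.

394.2

Neyman allocation: nₕ = n·NₕSₕ / Σⱼ NⱼSⱼ.
Σ NⱼSⱼ = 7817·6980 + 11526·7530 = 1.4135344 × 10^8.
n_{County 2} = 642·11526·7530 / (1.4135344 × 10^8) = 394.2.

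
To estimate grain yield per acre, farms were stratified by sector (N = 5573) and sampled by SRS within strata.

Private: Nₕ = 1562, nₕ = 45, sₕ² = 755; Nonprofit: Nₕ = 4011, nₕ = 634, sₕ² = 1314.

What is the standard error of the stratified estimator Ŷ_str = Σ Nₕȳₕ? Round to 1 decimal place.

8235.8

Var(Ŷ_str) = Σₕ Nₕ²(1 − fₕ)sₕ²/nₕ.
Private: 1562²·(1 − 45/1562)·755/45 = 3.975585 × 10^7.
Nonprofit: 4011²·(1 − 634/4011)·1314/634 = 2.8073065 × 10^7.
Sum = 6.7828915 × 10^7.
SE = √(6.7828915 × 10^7) = 8235.8.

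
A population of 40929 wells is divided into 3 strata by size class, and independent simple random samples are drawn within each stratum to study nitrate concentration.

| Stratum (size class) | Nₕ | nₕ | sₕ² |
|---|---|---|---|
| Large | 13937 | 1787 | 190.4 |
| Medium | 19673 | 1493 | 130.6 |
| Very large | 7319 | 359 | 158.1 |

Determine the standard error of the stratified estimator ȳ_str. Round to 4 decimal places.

Var(ȳ_str) = Σₕ Wₕ²(1 − fₕ)sₕ²/nₕ with Wₕ = Nₕ/N, N = 40929.
Large: Wₕ = 0.34051650; term = 0.34051650²·(1 − 0.12821985)·190.4/1787 = 0.010770248.
Medium: Wₕ = 0.48066163; term = 0.48066163²·(1 − 0.07589081)·130.6/1493 = 0.018676073.
Very large: Wₕ = 0.17882186; term = 0.17882186²·(1 − 0.04905042)·158.1/359 = 0.013391713.
Sum = 0.042838034.
SE = √(0.042838034) = 0.2070.

0.2070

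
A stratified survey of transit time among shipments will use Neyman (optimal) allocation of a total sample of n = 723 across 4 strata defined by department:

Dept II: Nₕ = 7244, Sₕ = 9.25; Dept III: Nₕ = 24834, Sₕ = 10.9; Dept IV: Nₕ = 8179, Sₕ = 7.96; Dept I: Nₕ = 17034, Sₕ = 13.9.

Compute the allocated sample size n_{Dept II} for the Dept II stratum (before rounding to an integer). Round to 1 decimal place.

75.7

Neyman allocation: nₕ = n·NₕSₕ / Σⱼ NⱼSⱼ.
Σ NⱼSⱼ = 7244·9.25 + 24834·10.9 + 8179·7.96 + 17034·13.9 = 639575.04.
n_{Dept II} = 723·7244·9.25 / 639575.04 = 75.7.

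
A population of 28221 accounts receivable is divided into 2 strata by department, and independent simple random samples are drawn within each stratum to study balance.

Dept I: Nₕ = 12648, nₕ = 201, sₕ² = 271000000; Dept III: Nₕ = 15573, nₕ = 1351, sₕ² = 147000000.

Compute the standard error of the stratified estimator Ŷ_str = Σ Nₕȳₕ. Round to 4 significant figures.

1.537 × 10^7

Var(Ŷ_str) = Σₕ Nₕ²(1 − fₕ)sₕ²/nₕ.
Dept I: 12648²·(1 − 201/12648)·271000000/201 = 2.122559 × 10^14.
Dept III: 15573²·(1 − 1351/15573)·147000000/1351 = 2.4098774 × 10^13.
Sum = 2.3635467 × 10^14.
SE = √(2.3635467 × 10^14) = 1.537 × 10^7.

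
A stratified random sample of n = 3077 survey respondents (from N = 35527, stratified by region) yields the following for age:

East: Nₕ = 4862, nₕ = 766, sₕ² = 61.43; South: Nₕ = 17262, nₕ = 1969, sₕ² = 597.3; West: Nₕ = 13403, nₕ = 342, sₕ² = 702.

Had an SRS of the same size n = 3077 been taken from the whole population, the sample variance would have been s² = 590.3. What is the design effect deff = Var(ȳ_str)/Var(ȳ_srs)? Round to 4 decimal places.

1.9940

Var(ȳ_str) = Σ Wₕ²(1−fₕ)sₕ²/nₕ with Wₕ = Nₕ/35527:
  East: (4862/35527)²·(1−766/4862)·61.43/766 = 0.0012653468
  South: (17262/35527)²·(1−1969/17262)·597.3/1969 = 0.063447356
  West: (13403/35527)²·(1−342/13403)·702/342 = 0.28469011
  → Var(ȳ_str) = 0.34940281.
Var(ȳ_srs) = (1 − 3077/35527)·590.3/3077 = 0.17522717.
deff = 0.34940281 / 0.17522717 = 1.9940.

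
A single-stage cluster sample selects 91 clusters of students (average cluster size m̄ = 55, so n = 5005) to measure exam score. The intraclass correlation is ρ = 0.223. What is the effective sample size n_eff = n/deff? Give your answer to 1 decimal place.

deff = 1 + (55 − 1)·0.223 = 1 + 12.042 = 13.042.
n_eff = 5005 / 13.042 = 383.8.

383.8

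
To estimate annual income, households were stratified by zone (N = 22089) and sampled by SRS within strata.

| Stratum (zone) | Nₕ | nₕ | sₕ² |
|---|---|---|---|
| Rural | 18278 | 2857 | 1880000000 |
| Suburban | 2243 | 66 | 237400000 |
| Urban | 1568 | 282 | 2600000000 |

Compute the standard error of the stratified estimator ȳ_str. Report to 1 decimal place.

Var(ȳ_str) = Σₕ Wₕ²(1 − fₕ)sₕ²/nₕ with Wₕ = Nₕ/N, N = 22089.
Rural: Wₕ = 0.82747069; term = 0.82747069²·(1 − 0.15630813)·1880000000/2857 = 380133.99.
Suburban: Wₕ = 0.10154375; term = 0.10154375²·(1 − 0.02942488)·237400000/66 = 35997.503.
Urban: Wₕ = 0.07098556; term = 0.07098556²·(1 − 0.17984694)·2600000000/282 = 38102.999.
Sum = 454234.49.
SE = √(454234.49) = 674.0.

674.0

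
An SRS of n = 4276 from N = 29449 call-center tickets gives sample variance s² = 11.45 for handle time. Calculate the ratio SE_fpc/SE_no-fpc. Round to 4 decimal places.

0.9246

f = n/N = 4276/29449 = 0.14520018.
SE_no-fpc = √(s²/n) = 0.051746847; SE_fpc = √((1−f)s²/n) = 0.047842747.
Ratio = √(1−f) = 0.92455385.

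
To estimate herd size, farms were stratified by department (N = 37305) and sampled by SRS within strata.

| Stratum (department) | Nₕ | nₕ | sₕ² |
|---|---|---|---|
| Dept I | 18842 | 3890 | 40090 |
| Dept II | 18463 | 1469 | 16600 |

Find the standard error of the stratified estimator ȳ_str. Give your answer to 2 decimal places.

2.15

Var(ȳ_str) = Σₕ Wₕ²(1 − fₕ)sₕ²/nₕ with Wₕ = Nₕ/N, N = 37305.
Dept I: Wₕ = 0.50507975; term = 0.50507975²·(1 − 0.20645367)·40090/3890 = 2.0863091.
Dept II: Wₕ = 0.49492025; term = 0.49492025²·(1 − 0.07956453)·16600/1469 = 2.5477106.
Sum = 4.6340197.
SE = √(4.6340197) = 2.15.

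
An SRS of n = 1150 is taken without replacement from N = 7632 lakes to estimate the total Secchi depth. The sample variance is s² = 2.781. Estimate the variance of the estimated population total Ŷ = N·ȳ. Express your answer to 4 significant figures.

Var(Ŷ) = N²·Var(ȳ) = N²·(1 − n/N)·s²/n.
f = 1150/7632 = 0.15068134; Var(ȳ) = 0.84931866·2.781/1150 = 0.0020538741.
Var(Ŷ) = 7632² · 0.0020538741 = 119632.88.

119600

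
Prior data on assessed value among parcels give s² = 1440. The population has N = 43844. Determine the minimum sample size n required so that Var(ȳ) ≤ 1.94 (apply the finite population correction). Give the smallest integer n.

730

Without fpc, n₀ = s²/D = 1440/1.94 = 742.2680.
With fpc, (1 − n/N)·s²/n ≤ D requires n ≥ n₀/(1 + n₀/N) = 742.2680/(1 + 742.2680/43844) = 729.9108.
Rounding up, n = 730.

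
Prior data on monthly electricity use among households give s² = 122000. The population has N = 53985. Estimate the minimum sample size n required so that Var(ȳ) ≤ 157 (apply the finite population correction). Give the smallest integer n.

767

Without fpc, n₀ = s²/D = 122000/157 = 777.0701.
With fpc, (1 − n/N)·s²/n ≤ D requires n ≥ n₀/(1 + n₀/N) = 777.0701/(1 + 777.0701/53985) = 766.0435.
Rounding up, n = 767.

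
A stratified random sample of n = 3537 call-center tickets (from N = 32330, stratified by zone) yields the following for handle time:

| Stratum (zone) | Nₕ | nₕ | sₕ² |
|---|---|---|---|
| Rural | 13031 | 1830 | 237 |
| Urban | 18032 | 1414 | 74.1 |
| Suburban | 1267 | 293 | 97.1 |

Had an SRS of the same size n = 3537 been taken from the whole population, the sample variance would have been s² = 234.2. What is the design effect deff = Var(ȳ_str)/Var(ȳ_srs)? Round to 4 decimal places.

Var(ȳ_str) = Σ Wₕ²(1−fₕ)sₕ²/nₕ with Wₕ = Nₕ/32330:
  Rural: (13031/32330)²·(1−1830/13031)·237/1830 = 0.018085078
  Urban: (18032/32330)²·(1−1414/18032)·74.1/1414 = 0.015023809
  Suburban: (1267/32330)²·(1−293/1267)·97.1/293 = 3.912693 × 10^-4
  → Var(ȳ_str) = 0.033500156.
Var(ȳ_srs) = (1 − 3537/32330)·234.2/3537 = 0.05897026.
deff = 0.033500156 / 0.05897026 = 0.5681.

0.5681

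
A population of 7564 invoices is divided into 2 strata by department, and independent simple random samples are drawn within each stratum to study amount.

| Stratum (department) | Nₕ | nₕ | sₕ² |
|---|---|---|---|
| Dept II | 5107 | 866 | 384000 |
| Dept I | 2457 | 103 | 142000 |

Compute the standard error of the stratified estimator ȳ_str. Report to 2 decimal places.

17.53

Var(ȳ_str) = Σₕ Wₕ²(1 − fₕ)sₕ²/nₕ with Wₕ = Nₕ/N, N = 7564.
Dept II: Wₕ = 0.67517187; term = 0.67517187²·(1 − 0.16957118)·384000/866 = 167.85892.
Dept I: Wₕ = 0.32482813; term = 0.32482813²·(1 − 0.04192104)·142000/103 = 139.36692.
Sum = 307.22584.
SE = √(307.22584) = 17.53.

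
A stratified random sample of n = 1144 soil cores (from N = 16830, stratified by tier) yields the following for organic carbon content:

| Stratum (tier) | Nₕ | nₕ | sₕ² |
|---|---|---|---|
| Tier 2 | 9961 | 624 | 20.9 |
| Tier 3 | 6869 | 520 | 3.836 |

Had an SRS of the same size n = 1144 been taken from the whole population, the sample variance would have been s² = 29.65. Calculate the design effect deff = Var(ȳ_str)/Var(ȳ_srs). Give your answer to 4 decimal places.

0.5023

Var(ȳ_str) = Σ Wₕ²(1−fₕ)sₕ²/nₕ with Wₕ = Nₕ/16830:
  Tier 2: (9961/16830)²·(1−624/9961)·20.9/624 = 0.010997748
  Tier 3: (6869/16830)²·(1−520/6869)·3.836/520 = 0.0011358105
  → Var(ȳ_str) = 0.012133559.
Var(ȳ_srs) = (1 − 1144/16830)·29.65/1144 = 0.024156097.
deff = 0.012133559 / 0.024156097 = 0.5023.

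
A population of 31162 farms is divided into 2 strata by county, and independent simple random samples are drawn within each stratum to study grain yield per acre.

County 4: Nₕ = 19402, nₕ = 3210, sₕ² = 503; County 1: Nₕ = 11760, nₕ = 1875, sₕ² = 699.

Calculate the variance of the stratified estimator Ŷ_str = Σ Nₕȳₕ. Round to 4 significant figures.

9.256 × 10^7

Var(Ŷ_str) = Σₕ Nₕ²(1 − fₕ)sₕ²/nₕ.
County 4: 19402²·(1 − 3210/19402)·503/3210 = 4.9227746 × 10^7.
County 1: 11760²·(1 − 1875/11760)·699/1875 = 4.3337105 × 10^7.
Sum = 9.2564851 × 10^7.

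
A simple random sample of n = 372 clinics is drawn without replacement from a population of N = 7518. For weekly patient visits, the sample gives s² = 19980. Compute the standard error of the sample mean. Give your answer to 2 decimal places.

Under SRS without replacement, Var(ȳ) = (1 − f)·s²/n with f = n/N = 372/7518 = 0.04948125.
Var(ȳ) = (1 − 0.04948125)·19980/372 = 0.95051875·53.709677 = 51.052056.
SE(ȳ) = √(51.052056) = 7.15.

7.15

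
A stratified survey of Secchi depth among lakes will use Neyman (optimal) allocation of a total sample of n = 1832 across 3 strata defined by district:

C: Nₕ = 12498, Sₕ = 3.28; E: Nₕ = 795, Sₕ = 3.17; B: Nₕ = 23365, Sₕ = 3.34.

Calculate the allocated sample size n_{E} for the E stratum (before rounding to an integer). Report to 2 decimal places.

37.98

Neyman allocation: nₕ = n·NₕSₕ / Σⱼ NⱼSⱼ.
Σ NⱼSⱼ = 12498·3.28 + 795·3.17 + 23365·3.34 = 121552.69.
n_{E} = 1832·795·3.17 / 121552.69 = 37.98.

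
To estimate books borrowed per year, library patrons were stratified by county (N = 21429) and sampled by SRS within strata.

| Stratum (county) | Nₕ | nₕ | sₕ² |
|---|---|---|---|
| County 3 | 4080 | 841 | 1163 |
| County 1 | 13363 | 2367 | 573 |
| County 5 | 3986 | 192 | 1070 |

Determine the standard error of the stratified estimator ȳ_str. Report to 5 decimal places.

0.54845

Var(ȳ_str) = Σₕ Wₕ²(1 − fₕ)sₕ²/nₕ with Wₕ = Nₕ/N, N = 21429.
County 3: Wₕ = 0.19039619; term = 0.19039619²·(1 − 0.20612745)·1163/841 = 0.039797063.
County 1: Wₕ = 0.62359419; term = 0.62359419²·(1 − 0.17713088)·573/2367 = 0.077462454.
County 5: Wₕ = 0.18600961; term = 0.18600961²·(1 − 0.04816859)·1070/192 = 0.18353266.
Sum = 0.30079218.
SE = √(0.30079218) = 0.54845.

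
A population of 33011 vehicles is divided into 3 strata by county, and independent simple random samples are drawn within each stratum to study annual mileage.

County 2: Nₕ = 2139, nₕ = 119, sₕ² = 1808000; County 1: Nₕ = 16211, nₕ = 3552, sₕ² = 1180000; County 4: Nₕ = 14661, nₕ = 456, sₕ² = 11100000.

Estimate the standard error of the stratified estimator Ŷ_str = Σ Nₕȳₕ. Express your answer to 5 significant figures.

Var(Ŷ_str) = Σₕ Nₕ²(1 − fₕ)sₕ²/nₕ.
County 2: 2139²·(1 − 119/2139)·1808000/119 = 6.5646809 × 10^10.
County 1: 16211²·(1 − 3552/16211)·1180000/3552 = 6.8173918 × 10^10.
County 4: 14661²·(1 − 456/14661)·11100000/456 = 5.0694748 × 10^12.
Sum = 5.2032955 × 10^12.
SE = √(5.2032955 × 10^12) = 2.2811 × 10^6.

2.2811 × 10^6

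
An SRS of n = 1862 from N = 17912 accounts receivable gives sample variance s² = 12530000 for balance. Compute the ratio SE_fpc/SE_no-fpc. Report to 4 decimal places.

0.9466

f = n/N = 1862/17912 = 0.10395266.
SE_no-fpc = √(s²/n) = 82.032453; SE_fpc = √((1−f)s²/n) = 77.651737.
Ratio = √(1−f) = 0.94659777.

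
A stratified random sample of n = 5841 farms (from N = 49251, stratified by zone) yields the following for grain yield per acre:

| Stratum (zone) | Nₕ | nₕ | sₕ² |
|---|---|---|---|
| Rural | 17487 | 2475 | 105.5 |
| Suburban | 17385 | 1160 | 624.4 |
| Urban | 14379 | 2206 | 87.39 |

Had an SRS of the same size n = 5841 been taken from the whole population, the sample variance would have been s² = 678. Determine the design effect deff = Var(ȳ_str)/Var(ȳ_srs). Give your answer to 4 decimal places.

Var(ȳ_str) = Σ Wₕ²(1−fₕ)sₕ²/nₕ with Wₕ = Nₕ/49251:
  Rural: (17487/49251)²·(1−2475/17487)·105.5/2475 = 0.0046131865
  Suburban: (17385/49251)²·(1−1160/17385)·624.4/1160 = 0.062594215
  Urban: (14379/49251)²·(1−2206/14379)·87.39/2206 = 0.0028585937
  → Var(ȳ_str) = 0.070065995.
Var(ȳ_srs) = (1 − 5841/49251)·678/5841 = 0.1023098.
deff = 0.070065995 / 0.1023098 = 0.6848.

0.6848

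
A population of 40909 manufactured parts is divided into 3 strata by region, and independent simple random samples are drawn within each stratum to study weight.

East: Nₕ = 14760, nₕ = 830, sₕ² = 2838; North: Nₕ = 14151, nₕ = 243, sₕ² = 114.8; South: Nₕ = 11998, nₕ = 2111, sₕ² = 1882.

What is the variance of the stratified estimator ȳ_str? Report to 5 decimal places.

Var(ȳ_str) = Σₕ Wₕ²(1 − fₕ)sₕ²/nₕ with Wₕ = Nₕ/N, N = 40909.
East: Wₕ = 0.36080080; term = 0.36080080²·(1 − 0.05623306)·2838/830 = 0.42008197.
North: Wₕ = 0.34591410; term = 0.34591410²·(1 − 0.01717193)·114.8/243 = 0.055558396.
South: Wₕ = 0.29328510; term = 0.29328510²·(1 − 0.17594599)·1882/2111 = 0.06319272.
Sum = 0.53883309.

0.53883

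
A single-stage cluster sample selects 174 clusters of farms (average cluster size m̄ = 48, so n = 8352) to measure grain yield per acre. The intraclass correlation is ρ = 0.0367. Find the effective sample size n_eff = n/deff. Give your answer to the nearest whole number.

deff = 1 + (48 − 1)·0.0367 = 1 + 1.7249 = 2.7249.
n_eff = 8352 / 2.7249 = 3065.

3065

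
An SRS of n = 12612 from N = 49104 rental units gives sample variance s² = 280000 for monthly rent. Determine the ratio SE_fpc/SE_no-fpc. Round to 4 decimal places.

0.8621

f = n/N = 12612/49104 = 0.25684262.
SE_no-fpc = √(s²/n) = 4.711802; SE_fpc = √((1−f)s²/n) = 4.0618832.
Ratio = √(1−f) = 0.86206576.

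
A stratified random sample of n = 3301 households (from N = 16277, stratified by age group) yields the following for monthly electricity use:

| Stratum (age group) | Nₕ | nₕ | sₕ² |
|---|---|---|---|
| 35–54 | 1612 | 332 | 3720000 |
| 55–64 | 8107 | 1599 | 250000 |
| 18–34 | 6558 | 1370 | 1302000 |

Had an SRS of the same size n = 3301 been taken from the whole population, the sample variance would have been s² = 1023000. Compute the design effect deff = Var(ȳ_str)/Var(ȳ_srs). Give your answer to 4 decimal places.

Var(ȳ_str) = Σ Wₕ²(1−fₕ)sₕ²/nₕ with Wₕ = Nₕ/16277:
  35–54: (1612/16277)²·(1−332/1612)·3720000/332 = 87.2632
  55–64: (8107/16277)²·(1−1599/8107)·250000/1599 = 31.135119
  18–34: (6558/16277)²·(1−1370/6558)·1302000/1370 = 122.04305
  → Var(ȳ_str) = 240.44137.
Var(ȳ_srs) = (1 − 3301/16277)·1023000/3301 = 247.05667.
deff = 240.44137 / 247.05667 = 0.9732.

0.9732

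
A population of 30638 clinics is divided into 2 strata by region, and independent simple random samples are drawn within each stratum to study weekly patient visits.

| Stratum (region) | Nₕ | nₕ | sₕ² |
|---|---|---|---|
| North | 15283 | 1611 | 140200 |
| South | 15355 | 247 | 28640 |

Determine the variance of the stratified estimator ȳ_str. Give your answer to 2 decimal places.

48.03

Var(ȳ_str) = Σₕ Wₕ²(1 − fₕ)sₕ²/nₕ with Wₕ = Nₕ/N, N = 30638.
North: Wₕ = 0.49882499; term = 0.49882499²·(1 − 0.10541124)·140200/1611 = 19.371904.
South: Wₕ = 0.50117501; term = 0.50117501²·(1 − 0.01608597)·28640/247 = 28.655767.
Sum = 48.027671.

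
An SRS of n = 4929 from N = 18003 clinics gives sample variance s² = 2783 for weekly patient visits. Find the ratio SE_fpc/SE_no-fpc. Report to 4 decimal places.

f = n/N = 4929/18003 = 0.27378770.
SE_no-fpc = √(s²/n) = 0.75141039; SE_fpc = √((1−f)s²/n) = 0.64033758.
Ratio = √(1−f) = 0.85218091.

0.8522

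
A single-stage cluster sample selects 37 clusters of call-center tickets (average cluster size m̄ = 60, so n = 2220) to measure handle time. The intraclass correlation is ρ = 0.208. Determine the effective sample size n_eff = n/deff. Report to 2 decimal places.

167.27

deff = 1 + (60 − 1)·0.208 = 1 + 12.272 = 13.272.
n_eff = 2220 / 13.272 = 167.27.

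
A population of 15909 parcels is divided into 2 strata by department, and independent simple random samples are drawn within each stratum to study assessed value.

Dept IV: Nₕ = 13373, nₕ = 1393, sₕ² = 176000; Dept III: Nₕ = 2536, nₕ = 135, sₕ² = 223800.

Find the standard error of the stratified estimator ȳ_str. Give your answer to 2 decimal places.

10.95

Var(ȳ_str) = Σₕ Wₕ²(1 − fₕ)sₕ²/nₕ with Wₕ = Nₕ/N, N = 15909.
Dept IV: Wₕ = 0.84059337; term = 0.84059337²·(1 − 0.10416511)·176000/1393 = 79.976326.
Dept III: Wₕ = 0.15940663; term = 0.15940663²·(1 − 0.05323344)·223800/135 = 39.882462.
Sum = 119.85879.
SE = √(119.85879) = 10.95.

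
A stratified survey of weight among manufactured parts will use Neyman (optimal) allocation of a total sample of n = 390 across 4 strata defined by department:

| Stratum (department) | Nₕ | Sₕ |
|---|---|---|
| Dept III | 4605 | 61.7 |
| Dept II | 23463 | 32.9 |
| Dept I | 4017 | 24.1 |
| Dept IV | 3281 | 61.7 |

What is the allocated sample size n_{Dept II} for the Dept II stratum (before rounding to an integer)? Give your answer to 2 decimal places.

Neyman allocation: nₕ = n·NₕSₕ / Σⱼ NⱼSⱼ.
Σ NⱼSⱼ = 4605·61.7 + 23463·32.9 + 4017·24.1 + 3281·61.7 = 1.3553086 × 10^6.
n_{Dept II} = 390·23463·32.9 / (1.3553086 × 10^6) = 222.13.

222.13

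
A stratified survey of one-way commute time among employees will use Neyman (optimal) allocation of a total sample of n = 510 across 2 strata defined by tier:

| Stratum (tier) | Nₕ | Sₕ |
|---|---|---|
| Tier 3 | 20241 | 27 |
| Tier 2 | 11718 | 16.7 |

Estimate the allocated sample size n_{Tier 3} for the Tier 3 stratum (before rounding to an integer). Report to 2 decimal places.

Neyman allocation: nₕ = n·NₕSₕ / Σⱼ NⱼSⱼ.
Σ NⱼSⱼ = 20241·27 + 11718·16.7 = 742197.6.
n_{Tier 3} = 510·20241·27 / 742197.6 = 375.53.

375.53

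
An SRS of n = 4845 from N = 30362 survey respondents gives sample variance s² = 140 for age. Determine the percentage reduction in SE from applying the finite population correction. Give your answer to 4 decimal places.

8.3253

f = n/N = 4845/30362 = 0.15957447.
SE_no-fpc = √(s²/n) = 0.16998755; SE_fpc = √((1−f)s²/n) = 0.15583562.
Ratio = √(1−f) = 0.91674726. Reduction = 100·(1 − 0.91674726) = 8.3253%.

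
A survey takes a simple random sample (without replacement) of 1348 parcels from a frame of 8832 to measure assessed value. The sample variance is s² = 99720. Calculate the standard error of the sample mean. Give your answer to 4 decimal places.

Under SRS without replacement, Var(ȳ) = (1 − f)·s²/n with f = n/N = 1348/8832 = 0.15262681.
Var(ȳ) = (1 − 0.15262681)·99720/1348 = 0.84737319·73.976261 = 62.6855.
SE(ȳ) = √(62.6855) = 7.9174.

7.9174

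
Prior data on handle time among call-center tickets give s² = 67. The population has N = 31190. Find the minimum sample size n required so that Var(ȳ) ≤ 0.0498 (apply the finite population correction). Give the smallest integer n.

Without fpc, n₀ = s²/D = 67/0.0498 = 1345.3815.
With fpc, (1 − n/N)·s²/n ≤ D requires n ≥ n₀/(1 + n₀/N) = 1345.3815/(1 + 1345.3815/31190) = 1289.7482.
Rounding up, n = 1290.

1290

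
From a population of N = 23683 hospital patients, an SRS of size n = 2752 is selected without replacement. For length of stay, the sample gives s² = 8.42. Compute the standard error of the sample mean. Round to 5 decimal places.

0.05200

Under SRS without replacement, Var(ȳ) = (1 − f)·s²/n with f = n/N = 2752/23683 = 0.11620149.
Var(ȳ) = (1 − 0.11620149)·8.42/2752 = 0.88379851·0.003059593 = 0.0027040637.
SE(ȳ) = √(0.0027040637) = 0.05200.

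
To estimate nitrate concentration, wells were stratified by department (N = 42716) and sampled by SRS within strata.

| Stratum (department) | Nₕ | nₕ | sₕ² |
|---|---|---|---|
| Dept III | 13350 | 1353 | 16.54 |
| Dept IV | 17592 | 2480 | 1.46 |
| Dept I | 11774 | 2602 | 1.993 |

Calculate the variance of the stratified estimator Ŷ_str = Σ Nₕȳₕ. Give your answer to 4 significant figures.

2.197 × 10^6

Var(Ŷ_str) = Σₕ Nₕ²(1 − fₕ)sₕ²/nₕ.
Dept III: 13350²·(1 − 1353/13350)·16.54/1353 = 1.9579051 × 10^6.
Dept IV: 17592²·(1 − 2480/17592)·1.46/2480 = 156508.65.
Dept I: 11774²·(1 − 2602/11774)·1.993/2602 = 82715.726.
Sum = 2.1971295 × 10^6.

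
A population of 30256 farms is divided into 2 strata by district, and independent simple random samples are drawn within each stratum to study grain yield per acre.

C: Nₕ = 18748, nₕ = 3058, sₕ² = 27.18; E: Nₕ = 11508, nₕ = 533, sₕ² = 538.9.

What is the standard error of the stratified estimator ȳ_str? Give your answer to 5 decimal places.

Var(ȳ_str) = Σₕ Wₕ²(1 − fₕ)sₕ²/nₕ with Wₕ = Nₕ/N, N = 30256.
C: Wₕ = 0.61964569; term = 0.61964569²·(1 − 0.16311073)·27.18/3058 = 0.0028560568.
E: Wₕ = 0.38035431; term = 0.38035431²·(1 − 0.04631561)·538.9/533 = 0.13949619.
Sum = 0.14235225.
SE = √(0.14235225) = 0.37730.

0.37730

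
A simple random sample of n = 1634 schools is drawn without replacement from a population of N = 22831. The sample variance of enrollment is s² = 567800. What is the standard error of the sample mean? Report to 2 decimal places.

17.96

Under SRS without replacement, Var(ȳ) = (1 − f)·s²/n with f = n/N = 1634/22831 = 0.07156936.
Var(ȳ) = (1 − 0.07156936)·567800/1634 = 0.92843064·347.49082 = 322.62113.
SE(ȳ) = √(322.62113) = 17.96.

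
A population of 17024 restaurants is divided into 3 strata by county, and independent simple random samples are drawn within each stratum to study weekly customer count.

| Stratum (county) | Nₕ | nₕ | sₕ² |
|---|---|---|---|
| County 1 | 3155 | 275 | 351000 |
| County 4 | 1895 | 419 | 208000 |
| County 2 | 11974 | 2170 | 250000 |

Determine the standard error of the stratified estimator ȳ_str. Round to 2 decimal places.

9.56

Var(ȳ_str) = Σₕ Wₕ²(1 − fₕ)sₕ²/nₕ with Wₕ = Nₕ/N, N = 17024.
County 1: Wₕ = 0.18532660; term = 0.18532660²·(1 − 0.08716323)·351000/275 = 40.016864.
County 4: Wₕ = 0.11131344; term = 0.11131344²·(1 − 0.22110818)·208000/419 = 4.7909503.
County 2: Wₕ = 0.70335996; term = 0.70335996²·(1 − 0.18122599)·250000/2170 = 46.665896.
Sum = 91.47371.
SE = √(91.47371) = 9.56.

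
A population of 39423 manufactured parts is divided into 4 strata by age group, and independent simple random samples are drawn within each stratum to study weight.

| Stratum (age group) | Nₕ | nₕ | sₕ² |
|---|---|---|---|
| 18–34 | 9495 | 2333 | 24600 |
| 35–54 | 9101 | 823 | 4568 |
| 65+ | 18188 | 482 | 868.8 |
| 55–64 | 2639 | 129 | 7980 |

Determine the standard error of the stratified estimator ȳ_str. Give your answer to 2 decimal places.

Var(ȳ_str) = Σₕ Wₕ²(1 − fₕ)sₕ²/nₕ with Wₕ = Nₕ/N, N = 39423.
18–34: Wₕ = 0.24084925; term = 0.24084925²·(1 − 0.24570827)·24600/2333 = 0.46137102.
35–54: Wₕ = 0.23085508; term = 0.23085508²·(1 − 0.09042962)·4568/823 = 0.26905524.
65+: Wₕ = 0.46135505; term = 0.46135505²·(1 − 0.02650099)·868.8/482 = 0.37348988.
55–64: Wₕ = 0.06694062; term = 0.06694062²·(1 − 0.04888215)·7980/129 = 0.2636495.
Sum = 1.3675656.
SE = √(1.3675656) = 1.17.

1.17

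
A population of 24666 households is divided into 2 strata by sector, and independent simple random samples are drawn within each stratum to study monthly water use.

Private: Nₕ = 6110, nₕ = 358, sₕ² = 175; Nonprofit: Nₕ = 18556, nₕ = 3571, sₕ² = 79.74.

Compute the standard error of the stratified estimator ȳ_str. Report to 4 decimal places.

Var(ȳ_str) = Σₕ Wₕ²(1 − fₕ)sₕ²/nₕ with Wₕ = Nₕ/N, N = 24666.
Private: Wₕ = 0.24770940; term = 0.24770940²·(1 − 0.05859247)·175/358 = 0.028236942.
Nonprofit: Wₕ = 0.75229060; term = 0.75229060²·(1 − 0.19244449)·79.74/3571 = 0.0102054.
Sum = 0.038442342.
SE = √(0.038442342) = 0.1961.

0.1961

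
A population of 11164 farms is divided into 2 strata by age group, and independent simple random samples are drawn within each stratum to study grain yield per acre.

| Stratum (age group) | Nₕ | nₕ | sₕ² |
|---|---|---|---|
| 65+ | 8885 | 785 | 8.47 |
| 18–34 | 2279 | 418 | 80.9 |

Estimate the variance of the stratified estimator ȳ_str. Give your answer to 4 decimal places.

0.0128

Var(ȳ_str) = Σₕ Wₕ²(1 − fₕ)sₕ²/nₕ with Wₕ = Nₕ/N, N = 11164.
65+: Wₕ = 0.79586170; term = 0.79586170²·(1 − 0.08835115)·8.47/785 = 0.0062304089.
18–34: Wₕ = 0.20413830; term = 0.20413830²·(1 − 0.18341378)·80.9/418 = 0.0065860236.
Sum = 0.012816433.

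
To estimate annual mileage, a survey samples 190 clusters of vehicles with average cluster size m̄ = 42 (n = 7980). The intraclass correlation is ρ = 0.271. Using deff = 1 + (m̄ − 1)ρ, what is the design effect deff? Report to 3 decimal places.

12.111

deff = 1 + (42 − 1)·0.271 = 1 + 11.111 = 12.111.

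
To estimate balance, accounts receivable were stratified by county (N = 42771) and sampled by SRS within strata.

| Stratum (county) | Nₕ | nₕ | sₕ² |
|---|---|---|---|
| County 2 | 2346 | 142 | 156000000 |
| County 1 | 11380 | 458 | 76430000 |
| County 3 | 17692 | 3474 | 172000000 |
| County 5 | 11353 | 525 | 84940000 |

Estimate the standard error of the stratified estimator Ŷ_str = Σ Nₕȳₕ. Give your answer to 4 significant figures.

7.666 × 10^6

Var(Ŷ_str) = Σₕ Nₕ²(1 − fₕ)sₕ²/nₕ.
County 2: 2346²·(1 − 142/2346)·156000000/142 = 5.6803599 × 10^12.
County 1: 11380²·(1 − 458/11380)·76430000/458 = 2.0741627 × 10^13.
County 3: 17692²·(1 − 3474/17692)·172000000/3474 = 1.2454149 × 10^13.
County 5: 11353²·(1 − 525/11353)·84940000/525 = 1.9888949 × 10^13.
Sum = 5.8765085 × 10^13.
SE = √(5.8765085 × 10^13) = 7.666 × 10^6.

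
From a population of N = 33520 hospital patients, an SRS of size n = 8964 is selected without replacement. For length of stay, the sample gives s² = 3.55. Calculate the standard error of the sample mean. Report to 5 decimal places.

Under SRS without replacement, Var(ȳ) = (1 − f)·s²/n with f = n/N = 8964/33520 = 0.26742243.
Var(ȳ) = (1 − 0.26742243)·3.55/8964 = 0.73257757·3.9602856 × 10^-4 = 2.9012164 × 10^-4.
SE(ȳ) = √(2.9012164 × 10^-4) = 0.01703.

0.01703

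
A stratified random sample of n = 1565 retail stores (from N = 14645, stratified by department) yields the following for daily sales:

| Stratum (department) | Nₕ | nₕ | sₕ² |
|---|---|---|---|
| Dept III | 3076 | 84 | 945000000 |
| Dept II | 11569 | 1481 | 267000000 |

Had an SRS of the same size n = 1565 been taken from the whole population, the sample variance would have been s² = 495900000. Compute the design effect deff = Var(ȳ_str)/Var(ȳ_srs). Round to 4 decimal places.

Var(ȳ_str) = Σ Wₕ²(1−fₕ)sₕ²/nₕ with Wₕ = Nₕ/14645:
  Dept III: (3076/14645)²·(1−84/3076)·945000000/84 = 482749.34
  Dept II: (11569/14645)²·(1−1481/11569)·267000000/1481 = 98102.109
  → Var(ȳ_str) = 580851.45.
Var(ȳ_srs) = (1 − 1565/14645)·495900000/1565 = 283007.62.
deff = 580851.45 / 283007.62 = 2.0524.

2.0524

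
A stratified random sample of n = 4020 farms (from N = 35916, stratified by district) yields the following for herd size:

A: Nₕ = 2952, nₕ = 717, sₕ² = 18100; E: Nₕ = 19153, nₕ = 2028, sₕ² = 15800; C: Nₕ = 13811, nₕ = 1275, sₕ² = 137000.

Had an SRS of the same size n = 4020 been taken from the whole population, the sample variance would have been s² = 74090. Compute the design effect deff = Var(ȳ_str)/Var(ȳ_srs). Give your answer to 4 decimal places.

Var(ȳ_str) = Σ Wₕ²(1−fₕ)sₕ²/nₕ with Wₕ = Nₕ/35916:
  A: (2952/35916)²·(1−717/2952)·18100/717 = 0.1291152
  E: (19153/35916)²·(1−2028/19153)·15800/2028 = 1.9809823
  C: (13811/35916)²·(1−1275/13811)·137000/1275 = 14.42177
  → Var(ȳ_str) = 16.531868.
Var(ȳ_srs) = (1 − 4020/35916)·74090/4020 = 16.367479.
deff = 16.531868 / 16.367479 = 1.0100.

1.0100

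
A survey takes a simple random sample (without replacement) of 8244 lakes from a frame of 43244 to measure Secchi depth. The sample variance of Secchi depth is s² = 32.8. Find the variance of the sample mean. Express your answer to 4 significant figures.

Under SRS without replacement, Var(ȳ) = (1 − f)·s²/n with f = n/N = 8244/43244 = 0.19063916.
Var(ȳ) = (1 − 0.19063916)·32.8/8244 = 0.80936084·0.0039786511 = 0.0032201644.

0.003220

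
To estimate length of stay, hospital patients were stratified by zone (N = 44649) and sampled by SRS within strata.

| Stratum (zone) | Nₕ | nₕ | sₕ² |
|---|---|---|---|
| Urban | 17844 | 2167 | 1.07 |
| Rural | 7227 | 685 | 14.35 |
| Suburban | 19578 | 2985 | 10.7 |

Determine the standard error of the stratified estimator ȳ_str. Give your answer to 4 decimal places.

Var(ȳ_str) = Σₕ Wₕ²(1 − fₕ)sₕ²/nₕ with Wₕ = Nₕ/N, N = 44649.
Urban: Wₕ = 0.39965061; term = 0.39965061²·(1 − 0.12144138)·1.07/2167 = 6.9287767 × 10^-5.
Rural: Wₕ = 0.16186253; term = 0.16186253²·(1 − 0.09478345)·14.35/685 = 4.9682844 × 10^-4.
Suburban: Wₕ = 0.43848686; term = 0.43848686²·(1 − 0.15246705)·10.7/2985 = 5.8412959 × 10^-4.
Sum = 0.0011502458.
SE = √(0.0011502458) = 0.0339.

0.0339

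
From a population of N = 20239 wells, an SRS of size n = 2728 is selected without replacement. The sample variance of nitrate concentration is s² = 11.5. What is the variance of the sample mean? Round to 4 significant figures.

Under SRS without replacement, Var(ȳ) = (1 − f)·s²/n with f = n/N = 2728/20239 = 0.13478927.
Var(ȳ) = (1 − 0.13478927)·11.5/2728 = 0.86521073·0.0042155425 = 0.0036473326.

0.003647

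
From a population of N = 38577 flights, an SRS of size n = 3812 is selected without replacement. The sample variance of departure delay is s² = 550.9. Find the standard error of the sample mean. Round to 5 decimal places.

Under SRS without replacement, Var(ȳ) = (1 − f)·s²/n with f = n/N = 3812/38577 = 0.09881536.
Var(ȳ) = (1 − 0.09881536)·550.9/3812 = 0.90118464·0.14451731 = 0.13023678.
SE(ȳ) = √(0.13023678) = 0.36088.

0.36088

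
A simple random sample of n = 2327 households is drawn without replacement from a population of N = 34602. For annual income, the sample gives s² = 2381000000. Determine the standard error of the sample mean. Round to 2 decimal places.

Under SRS without replacement, Var(ȳ) = (1 − f)·s²/n with f = n/N = 2327/34602 = 0.06725045.
Var(ȳ) = (1 − 0.06725045)·2381000000/2327 = 0.93274955·1.0232058 × 10^6 = 954394.79.
SE(ȳ) = √(954394.79) = 976.93.

976.93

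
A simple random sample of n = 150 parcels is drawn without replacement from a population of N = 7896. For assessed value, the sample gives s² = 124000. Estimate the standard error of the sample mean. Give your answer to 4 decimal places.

Under SRS without replacement, Var(ȳ) = (1 − f)·s²/n with f = n/N = 150/7896 = 0.01899696.
Var(ȳ) = (1 − 0.01899696)·124000/150 = 0.98100304·826.66667 = 810.96251.
SE(ȳ) = √(810.96251) = 28.4774.

28.4774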